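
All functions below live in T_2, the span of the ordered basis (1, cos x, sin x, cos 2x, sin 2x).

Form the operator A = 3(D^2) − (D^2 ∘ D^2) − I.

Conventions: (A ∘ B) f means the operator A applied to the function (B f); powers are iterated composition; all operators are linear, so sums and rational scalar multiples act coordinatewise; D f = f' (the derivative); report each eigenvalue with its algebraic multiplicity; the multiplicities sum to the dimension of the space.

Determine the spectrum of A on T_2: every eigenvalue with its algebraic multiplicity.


image of 1: -1
image of cos x: -5cos x
image of sin x: -5sin x
image of cos 2x: -29cos 2x
image of sin 2x: -29sin 2x
the matrix is diagonal; its diagonal is (-1, -5, -5, -29, -29)
for a triangular matrix the eigenvalues are the diagonal entries, with algebraic multiplicity their repetition count

λ = -29 (multiplicity 2), λ = -5 (multiplicity 2), λ = -1 (multiplicity 1)


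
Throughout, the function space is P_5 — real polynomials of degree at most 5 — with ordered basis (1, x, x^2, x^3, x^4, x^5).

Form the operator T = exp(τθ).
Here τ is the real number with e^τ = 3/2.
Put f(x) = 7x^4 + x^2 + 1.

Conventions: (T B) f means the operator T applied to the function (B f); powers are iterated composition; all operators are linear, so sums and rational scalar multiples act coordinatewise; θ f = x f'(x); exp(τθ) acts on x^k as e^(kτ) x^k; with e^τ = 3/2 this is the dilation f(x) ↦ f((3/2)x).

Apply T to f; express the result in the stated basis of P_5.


g(x) = (567/16)x^4 + (9/4)x^2 + 1

exp(τθ) x^k = e^(kτ) x^k; with e^τ = 3/2 this sends x^k to (3/2)^k x^k
x^2 ↦ 9/4 x^2
x^4 ↦ 81/16 x^4
applying this coordinatewise to f: exp(τθ) f = (567/16)x^4 + (9/4)x^2 + 1


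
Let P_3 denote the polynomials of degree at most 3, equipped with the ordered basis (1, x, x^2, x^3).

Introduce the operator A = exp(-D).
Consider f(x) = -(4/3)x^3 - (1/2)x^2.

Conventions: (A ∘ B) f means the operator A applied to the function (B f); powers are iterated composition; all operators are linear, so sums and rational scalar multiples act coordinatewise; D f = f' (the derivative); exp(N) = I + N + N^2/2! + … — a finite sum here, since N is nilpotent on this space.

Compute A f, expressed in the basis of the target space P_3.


order-1 term: 4x^2 + x
order-2 term: -4x - 1/2
order-3 term: 4/3
the series for exp(-D) f terminates at order 3
exp(-D) f = -(4/3)x^3 + (7/2)x^2 - 3x + 5/6

the result is g(x) = -(4/3)x^3 + (7/2)x^2 - 3x + 5/6


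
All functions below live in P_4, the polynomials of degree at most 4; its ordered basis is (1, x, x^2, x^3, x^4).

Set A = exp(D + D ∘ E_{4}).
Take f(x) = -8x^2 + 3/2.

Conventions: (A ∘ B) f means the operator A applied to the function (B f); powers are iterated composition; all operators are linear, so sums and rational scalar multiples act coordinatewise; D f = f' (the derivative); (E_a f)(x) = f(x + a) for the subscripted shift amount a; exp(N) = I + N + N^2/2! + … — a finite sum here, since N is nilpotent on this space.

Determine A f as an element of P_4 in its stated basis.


order-1 term: -32x - 64
order-2 term: -32
the series for exp(D + D ∘ E_{4}) f terminates at order 2
exp(D + D ∘ E_{4}) f = -8x^2 - 32x - 189/2

g(x) = -8x^2 - 32x - 189/2


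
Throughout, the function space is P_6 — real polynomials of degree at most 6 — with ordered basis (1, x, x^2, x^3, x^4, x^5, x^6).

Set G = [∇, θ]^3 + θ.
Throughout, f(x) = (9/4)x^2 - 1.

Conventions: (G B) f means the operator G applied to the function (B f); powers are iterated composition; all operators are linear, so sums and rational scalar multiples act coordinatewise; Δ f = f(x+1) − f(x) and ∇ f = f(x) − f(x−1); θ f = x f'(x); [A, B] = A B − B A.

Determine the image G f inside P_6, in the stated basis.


θ f = (9/2)x^2
∇ θ f = 9x - 9/2
∇ f = (9/2)x - 9/4
θ ∇ f = (9/2)x
[∇, θ] f = (9/2)x - 9/2
θ [∇, θ] f = (9/2)x
∇ θ [∇, θ] f = 9/2
∇ [∇, θ] f = 9/2
θ ∇ [∇, θ] f = 0
[∇, θ] [∇, θ] f = 9/2
θ [∇, θ] [∇, θ] f = 0
∇ θ [∇, θ] [∇, θ] f = 0
∇ [∇, θ] [∇, θ] f = 0
θ ∇ [∇, θ] [∇, θ] f = 0
[∇, θ] [∇, θ] [∇, θ] f = 0
θ f = (9/2)x^2
([∇, θ]^3 + θ) f = (9/2)x^2

g(x) = (9/2)x^2


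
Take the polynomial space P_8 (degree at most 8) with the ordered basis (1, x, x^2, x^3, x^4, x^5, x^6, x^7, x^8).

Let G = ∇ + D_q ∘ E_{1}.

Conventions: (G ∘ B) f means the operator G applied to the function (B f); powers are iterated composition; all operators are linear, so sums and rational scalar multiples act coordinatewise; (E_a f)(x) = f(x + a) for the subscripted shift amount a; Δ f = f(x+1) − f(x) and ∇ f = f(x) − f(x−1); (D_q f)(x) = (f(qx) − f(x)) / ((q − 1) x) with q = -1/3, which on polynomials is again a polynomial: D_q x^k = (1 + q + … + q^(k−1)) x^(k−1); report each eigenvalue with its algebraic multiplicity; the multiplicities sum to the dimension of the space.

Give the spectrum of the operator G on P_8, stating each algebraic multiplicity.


λ = 0 (multiplicity 9)

image of 1: 0
image of x: 2
image of x^2: (8/3)x + 1
image of x^3: (34/9)x^2 - x + 4
image of x^4: (128/27)x^3 - (26/9)x^2 + 8x + 3
image of x^5: (466/81)x^4 - (170/27)x^3 + (160/9)x^2 + (5/3)x + 6
image of x^6: (1640/243)x^5 - (283/27)x^4 + (280/9)x^3 + (5/9)x^2 + 16x + 5
image of x^7: (5650/729)x^6 - (3829/243)x^5 + (1372/27)x^4 - (245/27)x^3 + (434/9)x^2 + 7x + 8
image of x^8: (19136/2187)x^7 - (16036/729)x^6 + (18704/243)x^5 - (2254/81)x^4 + (2912/27)x^3 + (140/9)x^2 + (80/3)x + 7
the matrix is upper triangular; its diagonal is (0, 0, 0, 0, 0, 0, 0, 0, 0)
for a triangular matrix the eigenvalues are the diagonal entries, with algebraic multiplicity their repetition count


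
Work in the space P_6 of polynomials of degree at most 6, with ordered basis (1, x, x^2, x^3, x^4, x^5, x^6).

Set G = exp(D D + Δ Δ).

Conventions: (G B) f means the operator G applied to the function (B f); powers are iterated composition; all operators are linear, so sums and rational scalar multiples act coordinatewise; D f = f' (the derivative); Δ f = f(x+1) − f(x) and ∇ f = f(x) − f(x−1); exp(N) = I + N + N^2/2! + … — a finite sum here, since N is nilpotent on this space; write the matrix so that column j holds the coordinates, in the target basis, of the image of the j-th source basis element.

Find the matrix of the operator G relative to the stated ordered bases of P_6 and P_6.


the matrix is [[1, 0, 4, 6, 62, 270, 2222]; [0, 1, 0, 12, 24, 310, 1620]; [0, 0, 1, 0, 24, 60, 930]; [0, 0, 0, 1, 0, 40, 120]; [0, 0, 0, 0, 1, 0, 60]; [0, 0, 0, 0, 0, 1, 0]; [0, 0, 0, 0, 0, 0, 1]] (rows listed top to bottom)

image of 1: 1
image of x: x
image of x^2: x^2 + 4
image of x^3: x^3 + 12x + 6
image of x^4: x^4 + 24x^2 + 24x + 62
image of x^5: x^5 + 40x^3 + 60x^2 + 310x + 270
image of x^6: x^6 + 60x^4 + 120x^3 + 930x^2 + 1620x + 2222
each image's coordinates form column j of the matrix


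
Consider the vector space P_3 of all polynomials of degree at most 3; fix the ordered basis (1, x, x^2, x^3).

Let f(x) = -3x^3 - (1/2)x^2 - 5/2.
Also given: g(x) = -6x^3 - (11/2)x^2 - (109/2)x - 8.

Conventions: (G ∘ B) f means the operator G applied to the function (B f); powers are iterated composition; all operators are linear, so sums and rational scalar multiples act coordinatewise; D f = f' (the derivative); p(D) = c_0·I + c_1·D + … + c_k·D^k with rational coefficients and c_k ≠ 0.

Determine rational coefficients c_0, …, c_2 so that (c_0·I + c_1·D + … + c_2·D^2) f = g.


D^0 f = -3x^3 - (1/2)x^2 - 5/2
D^1 f = -9x^2 - x
D^2 f = -18x - 1
matching coefficients of g against c_0 f + c_1 Df + … from the top degree down determines the c_i
solution: c_0 = 2, c_1 = 1/2, c_2 = 3

c_0 = 2, c_1 = 1/2, c_2 = 3


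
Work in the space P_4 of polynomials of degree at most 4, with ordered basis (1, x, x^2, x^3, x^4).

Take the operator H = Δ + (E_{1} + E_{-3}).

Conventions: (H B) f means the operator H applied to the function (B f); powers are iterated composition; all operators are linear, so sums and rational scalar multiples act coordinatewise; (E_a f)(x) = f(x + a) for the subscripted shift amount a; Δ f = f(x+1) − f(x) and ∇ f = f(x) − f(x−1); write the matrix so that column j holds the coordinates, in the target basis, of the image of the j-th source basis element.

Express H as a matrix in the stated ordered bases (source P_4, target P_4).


image of 1: 2
image of x: 2x - 1
image of x^2: 2x^2 - 2x + 11
image of x^3: 2x^3 - 3x^2 + 33x - 25
image of x^4: 2x^4 - 4x^3 + 66x^2 - 100x + 83
each image's coordinates form column j of the matrix

the matrix is [[2, -1, 11, -25, 83]; [0, 2, -2, 33, -100]; [0, 0, 2, -3, 66]; [0, 0, 0, 2, -4]; [0, 0, 0, 0, 2]] (rows listed top to bottom)


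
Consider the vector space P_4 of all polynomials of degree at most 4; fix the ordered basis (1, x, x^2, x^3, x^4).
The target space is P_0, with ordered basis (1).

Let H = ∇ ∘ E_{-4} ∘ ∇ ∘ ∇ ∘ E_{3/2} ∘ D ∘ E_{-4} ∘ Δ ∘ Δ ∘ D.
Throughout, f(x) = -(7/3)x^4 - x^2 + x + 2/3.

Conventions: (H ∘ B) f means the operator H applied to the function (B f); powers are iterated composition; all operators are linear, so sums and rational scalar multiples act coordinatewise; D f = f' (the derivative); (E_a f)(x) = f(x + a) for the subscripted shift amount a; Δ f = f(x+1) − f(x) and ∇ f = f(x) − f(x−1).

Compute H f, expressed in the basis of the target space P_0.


g(x) = 0

D f = -(28/3)x^3 - 2x + 1
Δ D f = -28x^2 - 28x - 34/3
Δ Δ D f = -56x - 56
E_{-4} Δ Δ D f = -56x + 168
D (E_{-4} ∘ Δ ∘ Δ) D f = -56
E_{3/2} D (E_{-4} ∘ Δ ∘ Δ) D f = -56
∇ E_{3/2} D (E_{-4} ∘ Δ ∘ Δ) D f = 0
∇ ∇ E_{3/2} D (E_{-4} ∘ Δ ∘ Δ) D f = 0
E_{-4} (∇ ∘ ∇ ∘ E_{3/2} ∘ D ∘ E_{-4} ∘ Δ ∘ Δ) D f = 0
∇ E_{-4} (∇ ∘ ∇ ∘ E_{3/2} ∘ D ∘ E_{-4} ∘ Δ ∘ Δ) D f = 0


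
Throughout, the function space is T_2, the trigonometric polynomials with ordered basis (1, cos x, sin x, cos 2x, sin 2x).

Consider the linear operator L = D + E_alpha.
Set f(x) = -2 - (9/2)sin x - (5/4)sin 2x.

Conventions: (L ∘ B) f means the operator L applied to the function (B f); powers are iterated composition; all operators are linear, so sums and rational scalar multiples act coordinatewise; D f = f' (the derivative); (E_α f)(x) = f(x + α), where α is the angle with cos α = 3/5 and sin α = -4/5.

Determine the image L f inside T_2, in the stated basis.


g(x) = -2 - (9/10)cos x - (27/10)sin x - (13/10)cos 2x + (7/20)sin 2x

D f = -(9/2)cos x - (5/2)cos 2x
E_alpha f = -2 + (18/5)cos x - (27/10)sin x + (6/5)cos 2x + (7/20)sin 2x
(D + E_alpha) f = -2 - (9/10)cos x - (27/10)sin x - (13/10)cos 2x + (7/20)sin 2x


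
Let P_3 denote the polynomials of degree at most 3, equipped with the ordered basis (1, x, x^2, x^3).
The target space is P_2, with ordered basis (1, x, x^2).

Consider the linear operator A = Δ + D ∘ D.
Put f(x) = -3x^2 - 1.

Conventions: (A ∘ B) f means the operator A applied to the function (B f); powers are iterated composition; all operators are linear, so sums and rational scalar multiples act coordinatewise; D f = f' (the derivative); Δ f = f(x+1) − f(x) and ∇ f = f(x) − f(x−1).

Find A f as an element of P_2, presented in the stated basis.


Δ f = -6x - 3
D f = -6x
D D f = -6
(Δ + D ∘ D) f = -6x - 9

g(x) = -6x - 9


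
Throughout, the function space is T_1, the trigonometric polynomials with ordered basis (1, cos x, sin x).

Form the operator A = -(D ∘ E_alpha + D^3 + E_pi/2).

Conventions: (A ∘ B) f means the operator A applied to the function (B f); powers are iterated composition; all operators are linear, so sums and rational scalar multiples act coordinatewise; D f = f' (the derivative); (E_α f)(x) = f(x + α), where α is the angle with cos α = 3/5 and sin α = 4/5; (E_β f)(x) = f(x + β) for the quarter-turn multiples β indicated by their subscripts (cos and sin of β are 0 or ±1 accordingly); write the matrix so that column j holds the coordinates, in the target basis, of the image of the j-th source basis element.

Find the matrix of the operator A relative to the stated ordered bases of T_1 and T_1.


image of 1: -1
image of cos x: (4/5)cos x + (3/5)sin x
image of sin x: -(3/5)cos x + (4/5)sin x
each image's coordinates form column j of the matrix

the matrix is [[-1, 0, 0]; [0, 4/5, -3/5]; [0, 3/5, 4/5]] (rows listed top to bottom)


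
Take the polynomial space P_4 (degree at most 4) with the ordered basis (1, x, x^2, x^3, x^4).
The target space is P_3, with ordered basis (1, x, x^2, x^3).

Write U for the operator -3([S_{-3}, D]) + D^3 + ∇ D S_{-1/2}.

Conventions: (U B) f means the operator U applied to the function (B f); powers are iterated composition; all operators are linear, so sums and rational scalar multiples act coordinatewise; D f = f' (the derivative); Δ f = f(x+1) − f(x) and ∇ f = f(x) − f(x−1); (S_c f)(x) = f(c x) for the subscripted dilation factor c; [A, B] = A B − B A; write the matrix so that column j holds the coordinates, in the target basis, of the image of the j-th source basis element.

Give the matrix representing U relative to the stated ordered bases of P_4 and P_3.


image of 1: 0
image of x: -12
image of x^2: 72x + 1/2
image of x^3: -324x^2 - (3/4)x + 51/8
image of x^4: 1296x^3 + (3/4)x^2 + (93/4)x + 1/4
each image's coordinates form column j of the matrix

the matrix is [[0, -12, 1/2, 51/8, 1/4]; [0, 0, 72, -3/4, 93/4]; [0, 0, 0, -324, 3/4]; [0, 0, 0, 0, 1296]] (rows listed top to bottom)


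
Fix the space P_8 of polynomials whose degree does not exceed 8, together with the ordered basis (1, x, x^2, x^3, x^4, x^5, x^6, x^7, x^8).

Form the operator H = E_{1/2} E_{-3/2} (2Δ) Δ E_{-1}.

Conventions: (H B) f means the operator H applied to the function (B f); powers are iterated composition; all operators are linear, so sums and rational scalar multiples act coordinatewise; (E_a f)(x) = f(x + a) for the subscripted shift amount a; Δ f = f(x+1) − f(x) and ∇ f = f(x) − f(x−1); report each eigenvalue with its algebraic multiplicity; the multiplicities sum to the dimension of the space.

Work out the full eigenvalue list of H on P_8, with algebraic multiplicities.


λ = 0 (multiplicity 9)

image of 1: 0
image of x: 0
image of x^2: 4
image of x^3: 12x - 12
image of x^4: 24x^2 - 48x + 28
image of x^5: 40x^3 - 120x^2 + 140x - 60
image of x^6: 60x^4 - 240x^3 + 420x^2 - 360x + 124
image of x^7: 84x^5 - 420x^4 + 980x^3 - 1260x^2 + 868x - 252
image of x^8: 112x^6 - 672x^5 + 1960x^4 - 3360x^3 + 3472x^2 - 2016x + 508
the matrix is upper triangular; its diagonal is (0, 0, 0, 0, 0, 0, 0, 0, 0)
for a triangular matrix the eigenvalues are the diagonal entries, with algebraic multiplicity their repetition count


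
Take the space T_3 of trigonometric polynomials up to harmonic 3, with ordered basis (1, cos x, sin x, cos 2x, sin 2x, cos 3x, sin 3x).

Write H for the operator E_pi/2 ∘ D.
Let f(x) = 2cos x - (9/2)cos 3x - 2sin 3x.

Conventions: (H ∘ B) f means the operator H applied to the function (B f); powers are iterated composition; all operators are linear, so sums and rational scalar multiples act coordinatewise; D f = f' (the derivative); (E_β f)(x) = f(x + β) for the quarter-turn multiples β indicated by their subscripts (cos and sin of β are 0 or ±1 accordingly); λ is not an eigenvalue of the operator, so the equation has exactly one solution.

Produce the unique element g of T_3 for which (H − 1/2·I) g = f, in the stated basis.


write g with unknown coordinates in the stated basis and equate coefficients in (H − 1/2·I) g = f
solving from the highest basis element down gives g = -(4/3)cos x - (9/5)cos 3x - (4/5)sin 3x
check: H g = (4/3)cos x - (27/5)cos 3x - (12/5)sin 3x
so H g − 1/2·g = 2cos x - (9/2)cos 3x - 2sin 3x = f ✓

the result is g(x) = -(4/3)cos x - (9/5)cos 3x - (4/5)sin 3x


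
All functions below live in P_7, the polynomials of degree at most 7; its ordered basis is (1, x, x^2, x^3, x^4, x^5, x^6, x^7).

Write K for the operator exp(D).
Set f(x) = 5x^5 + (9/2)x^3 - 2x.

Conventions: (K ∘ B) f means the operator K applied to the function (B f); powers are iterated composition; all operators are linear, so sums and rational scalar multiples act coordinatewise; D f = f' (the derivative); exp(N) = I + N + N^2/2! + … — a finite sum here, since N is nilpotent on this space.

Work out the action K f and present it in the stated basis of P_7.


order-1 term: 25x^4 + (27/2)x^2 - 2
order-2 term: 50x^3 + (27/2)x
order-3 term: 50x^2 + 9/2
order-4 term: 25x
order-5 term: 5
the series for exp(D) f terminates at order 5
exp(D) f = 5x^5 + 25x^4 + (109/2)x^3 + (127/2)x^2 + (73/2)x + 15/2

the result is g(x) = 5x^5 + 25x^4 + (109/2)x^3 + (127/2)x^2 + (73/2)x + 15/2


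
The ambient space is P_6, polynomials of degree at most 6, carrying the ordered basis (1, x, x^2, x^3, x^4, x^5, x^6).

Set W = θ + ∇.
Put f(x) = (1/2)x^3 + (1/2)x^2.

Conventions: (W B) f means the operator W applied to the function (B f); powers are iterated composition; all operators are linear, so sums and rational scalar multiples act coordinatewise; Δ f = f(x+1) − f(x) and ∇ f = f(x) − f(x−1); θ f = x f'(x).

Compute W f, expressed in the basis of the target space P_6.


θ f = (3/2)x^3 + x^2
∇ f = (3/2)x^2 - (1/2)x
(θ + ∇) f = (3/2)x^3 + (5/2)x^2 - (1/2)x

g(x) = (3/2)x^3 + (5/2)x^2 - (1/2)x


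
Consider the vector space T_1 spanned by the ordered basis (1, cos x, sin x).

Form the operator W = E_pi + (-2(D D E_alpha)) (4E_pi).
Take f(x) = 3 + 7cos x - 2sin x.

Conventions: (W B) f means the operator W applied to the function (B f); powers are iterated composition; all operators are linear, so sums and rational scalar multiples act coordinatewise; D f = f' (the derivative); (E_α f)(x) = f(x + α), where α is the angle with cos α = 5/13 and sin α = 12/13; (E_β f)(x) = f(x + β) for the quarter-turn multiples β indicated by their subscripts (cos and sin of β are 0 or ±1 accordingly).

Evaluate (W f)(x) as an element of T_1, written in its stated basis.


E_pi f = 3 - 7cos x + 2sin x
E_pi f = 3 - 7cos x + 2sin x
(4E_pi) f = 12 - 28cos x + 8sin x
E_alpha (4E_pi) f = 12 - (44/13)cos x + (376/13)sin x
D E_alpha (4E_pi) f = (376/13)cos x + (44/13)sin x
D D E_alpha (4E_pi) f = (44/13)cos x - (376/13)sin x
(-2(D D E_alpha)) (4E_pi) f = -(88/13)cos x + (752/13)sin x
(E_pi + (-2(D D E_alpha)) (4E_pi)) f = 3 - (179/13)cos x + (778/13)sin x

the image equals g(x) = 3 - (179/13)cos x + (778/13)sin x


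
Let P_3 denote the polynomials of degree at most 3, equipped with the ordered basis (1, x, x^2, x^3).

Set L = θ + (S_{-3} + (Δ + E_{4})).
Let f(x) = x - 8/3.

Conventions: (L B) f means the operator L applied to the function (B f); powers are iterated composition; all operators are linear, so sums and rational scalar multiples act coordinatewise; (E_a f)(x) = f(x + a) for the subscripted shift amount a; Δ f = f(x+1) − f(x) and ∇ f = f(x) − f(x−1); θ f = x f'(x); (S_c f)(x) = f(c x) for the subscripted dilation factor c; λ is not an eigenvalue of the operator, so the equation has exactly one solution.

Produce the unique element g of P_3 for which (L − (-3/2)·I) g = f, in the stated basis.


write g with unknown coordinates in the stated basis and equate coefficients in (L − (-3/2)·I) g = f
solving from the highest basis element down gives g = 2x - 76/21
check: L g = -2x + 58/21
so L g − (-3/2)·g = x - 8/3 = f ✓

the image equals g(x) = 2x - 76/21


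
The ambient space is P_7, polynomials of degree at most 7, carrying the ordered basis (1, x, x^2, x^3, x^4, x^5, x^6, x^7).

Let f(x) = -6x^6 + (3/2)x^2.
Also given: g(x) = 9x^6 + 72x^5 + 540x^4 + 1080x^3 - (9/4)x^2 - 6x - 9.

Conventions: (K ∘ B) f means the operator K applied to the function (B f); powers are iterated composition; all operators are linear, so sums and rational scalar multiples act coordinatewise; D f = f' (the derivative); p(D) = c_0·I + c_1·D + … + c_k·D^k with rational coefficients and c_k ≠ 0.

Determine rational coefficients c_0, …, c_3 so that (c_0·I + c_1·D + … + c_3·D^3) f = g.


c_0 = -3/2, c_1 = -2, c_2 = -3, c_3 = -3/2

D^0 f = -6x^6 + (3/2)x^2
D^1 f = -36x^5 + 3x
D^2 f = -180x^4 + 3
D^3 f = -720x^3
matching coefficients of g against c_0 f + c_1 Df + … from the top degree down determines the c_i
solution: c_0 = -3/2, c_1 = -2, c_2 = -3, c_3 = -3/2


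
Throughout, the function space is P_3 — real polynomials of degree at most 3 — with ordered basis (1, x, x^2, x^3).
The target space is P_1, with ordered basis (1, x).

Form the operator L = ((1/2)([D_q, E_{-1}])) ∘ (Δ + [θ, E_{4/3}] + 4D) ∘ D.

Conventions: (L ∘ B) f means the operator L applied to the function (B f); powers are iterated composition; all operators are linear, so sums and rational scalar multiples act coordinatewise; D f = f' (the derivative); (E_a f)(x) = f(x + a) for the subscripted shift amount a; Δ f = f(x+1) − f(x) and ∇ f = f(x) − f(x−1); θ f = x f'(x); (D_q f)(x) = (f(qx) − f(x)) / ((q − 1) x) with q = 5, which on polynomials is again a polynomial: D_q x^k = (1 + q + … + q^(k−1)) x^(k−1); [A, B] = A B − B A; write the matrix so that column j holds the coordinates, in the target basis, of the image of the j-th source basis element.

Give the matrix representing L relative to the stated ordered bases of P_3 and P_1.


image of 1: 0
image of x: 0
image of x^2: 0
image of x^3: 0
each image's coordinates form column j of the matrix

the matrix is [[0, 0, 0, 0]; [0, 0, 0, 0]] (rows listed top to bottom)


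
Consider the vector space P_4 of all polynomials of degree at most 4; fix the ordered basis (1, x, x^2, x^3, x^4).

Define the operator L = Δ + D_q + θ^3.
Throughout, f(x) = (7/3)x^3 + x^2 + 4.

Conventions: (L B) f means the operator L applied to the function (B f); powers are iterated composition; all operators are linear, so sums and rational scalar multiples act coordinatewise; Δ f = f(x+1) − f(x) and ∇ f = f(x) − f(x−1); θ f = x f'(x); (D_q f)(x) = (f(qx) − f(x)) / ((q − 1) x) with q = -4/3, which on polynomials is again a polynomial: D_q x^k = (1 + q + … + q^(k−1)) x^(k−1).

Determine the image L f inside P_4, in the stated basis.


the result is g(x) = 63x^3 + (496/27)x^2 + (26/3)x + 10/3

Δ f = 7x^2 + 9x + 10/3
D_q f = (91/27)x^2 - (1/3)x
θ f = 7x^3 + 2x^2
θ θ f = 21x^3 + 4x^2
θ θ θ f = 63x^3 + 8x^2
(Δ + D_q + θ^3) f = 63x^3 + (496/27)x^2 + (26/3)x + 10/3


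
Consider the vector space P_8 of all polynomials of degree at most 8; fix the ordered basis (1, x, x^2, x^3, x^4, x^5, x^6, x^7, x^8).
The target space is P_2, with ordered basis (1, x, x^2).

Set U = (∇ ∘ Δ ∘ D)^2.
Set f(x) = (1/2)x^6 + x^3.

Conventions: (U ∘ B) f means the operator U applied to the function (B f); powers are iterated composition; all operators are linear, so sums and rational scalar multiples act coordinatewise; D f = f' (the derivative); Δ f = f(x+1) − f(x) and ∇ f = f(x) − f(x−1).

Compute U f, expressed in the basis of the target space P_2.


D f = 3x^5 + 3x^2
Δ D f = 15x^4 + 30x^3 + 30x^2 + 21x + 6
∇ Δ D f = 60x^3 + 30x + 6
D (∇ ∘ Δ ∘ D) f = 180x^2 + 30
Δ D (∇ ∘ Δ ∘ D) f = 360x + 180
∇ Δ D (∇ ∘ Δ ∘ D) f = 360

the result is g(x) = 360


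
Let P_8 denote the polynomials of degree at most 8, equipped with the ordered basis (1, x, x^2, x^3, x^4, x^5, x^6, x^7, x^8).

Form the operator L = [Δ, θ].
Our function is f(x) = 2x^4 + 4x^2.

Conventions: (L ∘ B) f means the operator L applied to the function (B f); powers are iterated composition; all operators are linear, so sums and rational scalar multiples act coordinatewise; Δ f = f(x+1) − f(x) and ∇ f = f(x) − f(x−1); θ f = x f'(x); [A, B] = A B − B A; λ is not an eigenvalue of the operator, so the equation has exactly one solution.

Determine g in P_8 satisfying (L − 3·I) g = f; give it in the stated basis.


the image equals g(x) = -(2/3)x^4 - (8/9)x^3 - (44/9)x^2 - (208/27)x - 616/81

write g with unknown coordinates in the stated basis and equate coefficients in (L − 3·I) g = f
solving from the highest basis element down gives g = -(2/3)x^4 - (8/9)x^3 - (44/9)x^2 - (208/27)x - 616/81
check: L g = -(8/3)x^3 - (32/3)x^2 - (208/9)x - 616/27
so L g − 3·g = 2x^4 + 4x^2 = f ✓


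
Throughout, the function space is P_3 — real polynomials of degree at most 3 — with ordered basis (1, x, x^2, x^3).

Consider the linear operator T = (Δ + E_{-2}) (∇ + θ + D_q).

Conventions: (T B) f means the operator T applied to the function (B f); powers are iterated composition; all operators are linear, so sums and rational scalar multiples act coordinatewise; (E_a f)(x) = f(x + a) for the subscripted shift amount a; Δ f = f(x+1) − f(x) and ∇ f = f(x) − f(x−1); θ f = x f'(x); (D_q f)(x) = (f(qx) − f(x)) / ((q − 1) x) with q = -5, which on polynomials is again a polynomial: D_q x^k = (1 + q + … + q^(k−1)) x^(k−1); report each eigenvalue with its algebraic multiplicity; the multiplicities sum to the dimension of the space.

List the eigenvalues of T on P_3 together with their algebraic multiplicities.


λ = 0 (multiplicity 1), λ = 1 (multiplicity 1), λ = 2 (multiplicity 1), λ = 3 (multiplicity 1)

image of 1: 0
image of x: x + 1
image of x^2: 2x^2 - 6x + 11
image of x^3: 3x^3 + 15x^2 - 6x + 103
the matrix is upper triangular; its diagonal is (0, 1, 2, 3)
for a triangular matrix the eigenvalues are the diagonal entries, with algebraic multiplicity their repetition count


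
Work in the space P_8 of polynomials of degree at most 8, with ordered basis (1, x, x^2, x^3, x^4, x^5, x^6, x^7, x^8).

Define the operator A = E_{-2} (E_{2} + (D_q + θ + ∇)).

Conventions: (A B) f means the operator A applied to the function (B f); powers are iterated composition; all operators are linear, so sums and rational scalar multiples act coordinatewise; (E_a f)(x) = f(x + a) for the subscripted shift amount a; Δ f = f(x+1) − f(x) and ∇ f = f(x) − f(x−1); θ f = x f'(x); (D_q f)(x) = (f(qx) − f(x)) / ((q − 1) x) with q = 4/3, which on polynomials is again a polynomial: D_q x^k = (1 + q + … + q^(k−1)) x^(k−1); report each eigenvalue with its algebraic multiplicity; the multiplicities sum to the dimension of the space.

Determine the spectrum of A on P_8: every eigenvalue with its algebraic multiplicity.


λ = 1 (multiplicity 1), λ = 2 (multiplicity 1), λ = 3 (multiplicity 1), λ = 4 (multiplicity 1), λ = 5 (multiplicity 1), λ = 6 (multiplicity 1), λ = 7 (multiplicity 1), λ = 8 (multiplicity 1), λ = 9 (multiplicity 1)

image of 1: 1
image of x: 2x
image of x^2: 3x^2 - (11/3)x - 5/3
image of x^3: 4x^3 - (98/9)x^2 + (41/9)x + 103/9
image of x^4: 5x^4 - (581/27)x^3 + (244/9)x^2 + (232/9)x - 1427/27
image of x^5: 6x^5 - (2864/81)x^4 + (5902/81)x^3 + (578/27)x^2 - (18917/81)x + 16627/81
image of x^6: 7x^6 - (12671/243)x^5 + (35585/243)x^4 - (6260/243)x^3 - (156365/243)x^2 + (297062/243)x - 176027/243
image of x^7: 8x^7 - (52142/729)x^6 + (60581/243)x^5 - (30745/243)x^4 - (1072315/729)x^3 + (1069421/243)x^2 - (1277725/243)x + 1756435/729
image of x^8: 9x^8 - (203465/2187)x^7 + (827722/2187)x^6 - (185780/729)x^5 - (6868330/2187)x^4 + (27514760/2187)x^3 - (16333436/729)x^2 + (44529160/2187)x - 16858859/2187
the matrix is upper triangular; its diagonal is (1, 2, 3, 4, 5, 6, 7, 8, 9)
for a triangular matrix the eigenvalues are the diagonal entries, with algebraic multiplicity their repetition count


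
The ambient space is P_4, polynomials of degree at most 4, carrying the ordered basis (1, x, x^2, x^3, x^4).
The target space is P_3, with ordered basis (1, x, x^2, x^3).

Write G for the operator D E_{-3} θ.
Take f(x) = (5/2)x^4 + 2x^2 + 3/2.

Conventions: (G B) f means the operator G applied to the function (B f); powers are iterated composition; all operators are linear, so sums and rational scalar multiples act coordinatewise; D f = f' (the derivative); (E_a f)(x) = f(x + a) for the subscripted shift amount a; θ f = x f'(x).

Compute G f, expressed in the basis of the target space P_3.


the image equals g(x) = 40x^3 - 360x^2 + 1088x - 1104

θ f = 10x^4 + 4x^2
E_{-3} θ f = 10x^4 - 120x^3 + 544x^2 - 1104x + 846
D E_{-3} θ f = 40x^3 - 360x^2 + 1088x - 1104


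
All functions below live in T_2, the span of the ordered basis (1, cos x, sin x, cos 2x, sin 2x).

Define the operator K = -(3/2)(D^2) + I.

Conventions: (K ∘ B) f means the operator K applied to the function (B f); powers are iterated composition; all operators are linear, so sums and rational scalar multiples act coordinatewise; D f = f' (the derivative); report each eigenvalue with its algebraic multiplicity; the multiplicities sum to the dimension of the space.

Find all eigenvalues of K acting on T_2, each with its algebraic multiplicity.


λ = 1 (multiplicity 1), λ = 5/2 (multiplicity 2), λ = 7 (multiplicity 2)

image of 1: 1
image of cos x: (5/2)cos x
image of sin x: (5/2)sin x
image of cos 2x: 7cos 2x
image of sin 2x: 7sin 2x
the matrix is diagonal; its diagonal is (1, 5/2, 5/2, 7, 7)
for a triangular matrix the eigenvalues are the diagonal entries, with algebraic multiplicity their repetition count


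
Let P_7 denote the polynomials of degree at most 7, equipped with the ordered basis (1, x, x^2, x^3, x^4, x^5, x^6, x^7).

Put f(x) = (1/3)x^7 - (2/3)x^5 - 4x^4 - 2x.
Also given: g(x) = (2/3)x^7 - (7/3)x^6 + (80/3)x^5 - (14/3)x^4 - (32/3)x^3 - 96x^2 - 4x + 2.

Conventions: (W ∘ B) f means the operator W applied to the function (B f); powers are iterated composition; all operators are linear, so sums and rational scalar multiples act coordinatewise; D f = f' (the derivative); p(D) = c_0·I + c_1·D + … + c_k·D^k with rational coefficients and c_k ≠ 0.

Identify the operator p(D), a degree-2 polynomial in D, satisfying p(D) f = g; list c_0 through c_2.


D^0 f = (1/3)x^7 - (2/3)x^5 - 4x^4 - 2x
D^1 f = (7/3)x^6 - (10/3)x^4 - 16x^3 - 2
D^2 f = 14x^5 - (40/3)x^3 - 48x^2
matching coefficients of g against c_0 f + c_1 Df + … from the top degree down determines the c_i
solution: c_0 = 2, c_1 = -1, c_2 = 2

p(D) = 2·I − D + 2·D^2, i.e. c_0 = 2, c_1 = -1, c_2 = 2


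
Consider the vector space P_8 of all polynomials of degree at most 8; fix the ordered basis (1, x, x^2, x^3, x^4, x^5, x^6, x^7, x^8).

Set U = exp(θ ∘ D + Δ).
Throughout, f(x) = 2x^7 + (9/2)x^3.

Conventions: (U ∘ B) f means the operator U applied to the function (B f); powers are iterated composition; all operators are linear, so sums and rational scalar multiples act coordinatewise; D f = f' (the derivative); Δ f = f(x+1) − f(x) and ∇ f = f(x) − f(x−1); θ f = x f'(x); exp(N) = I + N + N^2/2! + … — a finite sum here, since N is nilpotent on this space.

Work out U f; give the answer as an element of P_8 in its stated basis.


order-1 term: 98x^6 + 42x^5 + 70x^4 + 70x^3 + (165/2)x^2 + (55/2)x + 13/2
order-2 term: 1764x^5 + 1260x^4 + 1750x^3 + 1470x^2 + 809x + 195
order-3 term: 14700x^4 + 12600x^3 + 13650x^2 + 8330x + 2351
order-4 term: 58800x^3 + 50400x^2 + 37800x + 12320
order-5 term: 105840x^2 + 75600x + 29400
order-6 term: 70560x + 30240
order-7 term: 10080
the series for exp(θ ∘ D + Δ) f terminates at order 7
exp(θ ∘ D + Δ) f = 2x^7 + 98x^6 + 1806x^5 + 16030x^4 + (146449/2)x^3 + (342885/2)x^2 + (386253/2)x + 169185/2

the result is g(x) = 2x^7 + 98x^6 + 1806x^5 + 16030x^4 + (146449/2)x^3 + (342885/2)x^2 + (386253/2)x + 169185/2


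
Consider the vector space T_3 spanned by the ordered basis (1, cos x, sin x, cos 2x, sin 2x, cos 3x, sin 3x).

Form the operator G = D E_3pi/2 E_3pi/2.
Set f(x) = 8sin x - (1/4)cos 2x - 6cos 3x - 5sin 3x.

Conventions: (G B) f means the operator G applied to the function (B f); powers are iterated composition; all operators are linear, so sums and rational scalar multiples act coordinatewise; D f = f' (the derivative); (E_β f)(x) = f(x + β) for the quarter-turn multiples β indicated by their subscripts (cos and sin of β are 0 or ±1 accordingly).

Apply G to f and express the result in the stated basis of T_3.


E_3pi/2 f = -8cos x + (1/4)cos 2x - 5cos 3x + 6sin 3x
E_3pi/2 E_3pi/2 f = -8sin x - (1/4)cos 2x + 6cos 3x + 5sin 3x
D E_3pi/2 E_3pi/2 f = -8cos x + (1/2)sin 2x + 15cos 3x - 18sin 3x

the image equals g(x) = -8cos x + (1/2)sin 2x + 15cos 3x - 18sin 3x


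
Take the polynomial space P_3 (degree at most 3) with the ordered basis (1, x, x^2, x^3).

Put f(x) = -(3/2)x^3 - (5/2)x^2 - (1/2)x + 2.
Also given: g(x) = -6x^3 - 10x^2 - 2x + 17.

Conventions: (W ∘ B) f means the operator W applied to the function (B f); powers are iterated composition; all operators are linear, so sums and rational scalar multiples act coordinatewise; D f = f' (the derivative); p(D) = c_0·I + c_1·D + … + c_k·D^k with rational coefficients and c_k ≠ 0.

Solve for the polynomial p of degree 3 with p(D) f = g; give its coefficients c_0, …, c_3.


c_0 = 4, c_1 = 0, c_2 = 0, c_3 = -1

D^0 f = -(3/2)x^3 - (5/2)x^2 - (1/2)x + 2
D^1 f = -(9/2)x^2 - 5x - 1/2
D^2 f = -9x - 5
D^3 f = -9
matching coefficients of g against c_0 f + c_1 Df + … from the top degree down determines the c_i
solution: c_0 = 4, c_1 = 0, c_2 = 0, c_3 = -1


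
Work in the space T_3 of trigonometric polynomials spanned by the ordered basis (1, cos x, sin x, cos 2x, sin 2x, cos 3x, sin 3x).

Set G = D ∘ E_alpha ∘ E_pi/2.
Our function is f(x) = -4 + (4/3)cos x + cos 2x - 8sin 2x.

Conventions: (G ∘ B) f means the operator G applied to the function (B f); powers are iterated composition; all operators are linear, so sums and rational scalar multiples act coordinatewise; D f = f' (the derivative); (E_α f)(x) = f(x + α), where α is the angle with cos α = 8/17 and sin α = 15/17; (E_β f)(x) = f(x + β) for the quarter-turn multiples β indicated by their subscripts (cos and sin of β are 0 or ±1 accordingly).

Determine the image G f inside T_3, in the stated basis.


g(x) = -(32/51)cos x + (20/17)sin x - (2096/289)cos 2x - (4162/289)sin 2x

E_pi/2 f = -4 - (4/3)sin x - cos 2x + 8sin 2x
E_alpha E_pi/2 f = -4 - (20/17)cos x - (32/51)sin x + (2081/289)cos 2x - (1048/289)sin 2x
D (E_alpha ∘ E_pi/2) f = -(32/51)cos x + (20/17)sin x - (2096/289)cos 2x - (4162/289)sin 2x


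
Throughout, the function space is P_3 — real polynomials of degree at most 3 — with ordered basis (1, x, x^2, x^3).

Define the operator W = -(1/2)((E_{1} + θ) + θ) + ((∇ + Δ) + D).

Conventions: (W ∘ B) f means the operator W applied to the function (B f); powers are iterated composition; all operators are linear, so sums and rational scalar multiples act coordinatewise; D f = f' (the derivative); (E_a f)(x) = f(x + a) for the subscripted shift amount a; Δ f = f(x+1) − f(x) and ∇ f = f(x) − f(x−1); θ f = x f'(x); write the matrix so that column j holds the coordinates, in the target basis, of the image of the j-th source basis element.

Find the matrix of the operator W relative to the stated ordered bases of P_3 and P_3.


image of 1: -1/2
image of x: -(3/2)x + 5/2
image of x^2: -(5/2)x^2 + 5x - 1/2
image of x^3: -(7/2)x^3 + (15/2)x^2 - (3/2)x + 3/2
each image's coordinates form column j of the matrix

the matrix is [[-1/2, 5/2, -1/2, 3/2]; [0, -3/2, 5, -3/2]; [0, 0, -5/2, 15/2]; [0, 0, 0, -7/2]] (rows listed top to bottom)


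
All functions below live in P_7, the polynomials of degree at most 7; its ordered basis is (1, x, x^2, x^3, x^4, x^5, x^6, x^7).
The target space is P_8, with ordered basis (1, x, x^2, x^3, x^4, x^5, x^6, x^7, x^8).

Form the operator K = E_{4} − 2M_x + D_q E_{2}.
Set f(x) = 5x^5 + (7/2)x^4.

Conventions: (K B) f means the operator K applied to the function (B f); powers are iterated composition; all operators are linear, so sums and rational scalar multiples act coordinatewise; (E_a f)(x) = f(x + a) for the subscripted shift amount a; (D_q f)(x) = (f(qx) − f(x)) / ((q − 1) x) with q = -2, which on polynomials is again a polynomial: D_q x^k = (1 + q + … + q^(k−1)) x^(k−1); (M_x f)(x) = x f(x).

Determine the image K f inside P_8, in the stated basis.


E_{4} f = 5x^5 + (207/2)x^4 + 856x^3 + 3536x^2 + 7296x + 6016
M_x f = 5x^6 + (7/2)x^5
(-2M_x) f = -10x^6 - 7x^5
E_{2} f = 5x^5 + (107/2)x^4 + 228x^3 + 484x^2 + 512x + 216
D_q E_{2} f = 55x^4 - (535/2)x^3 + 684x^2 - 484x + 512
(E_{4} − 2M_x + D_q E_{2}) f = -10x^6 - 2x^5 + (317/2)x^4 + (1177/2)x^3 + 4220x^2 + 6812x + 6528

the result is g(x) = -10x^6 - 2x^5 + (317/2)x^4 + (1177/2)x^3 + 4220x^2 + 6812x + 6528


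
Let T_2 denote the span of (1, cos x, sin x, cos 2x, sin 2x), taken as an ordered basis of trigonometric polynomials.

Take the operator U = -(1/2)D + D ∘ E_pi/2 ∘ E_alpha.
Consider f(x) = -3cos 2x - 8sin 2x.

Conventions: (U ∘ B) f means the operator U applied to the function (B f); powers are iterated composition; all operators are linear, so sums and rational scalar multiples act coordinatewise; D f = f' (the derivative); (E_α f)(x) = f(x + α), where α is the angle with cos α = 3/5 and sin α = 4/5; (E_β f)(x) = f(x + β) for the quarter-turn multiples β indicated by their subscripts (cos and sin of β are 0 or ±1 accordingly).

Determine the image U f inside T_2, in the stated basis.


the image equals g(x) = -(56/25)cos 2x - (417/25)sin 2x

D f = -16cos 2x + 6sin 2x
(-(1/2)D) f = 8cos 2x - 3sin 2x
E_alpha f = -(171/25)cos 2x + (128/25)sin 2x
E_pi/2 E_alpha f = (171/25)cos 2x - (128/25)sin 2x
D E_pi/2 E_alpha f = -(256/25)cos 2x - (342/25)sin 2x
(-(1/2)D + D ∘ E_pi/2 ∘ E_alpha) f = -(56/25)cos 2x - (417/25)sin 2x


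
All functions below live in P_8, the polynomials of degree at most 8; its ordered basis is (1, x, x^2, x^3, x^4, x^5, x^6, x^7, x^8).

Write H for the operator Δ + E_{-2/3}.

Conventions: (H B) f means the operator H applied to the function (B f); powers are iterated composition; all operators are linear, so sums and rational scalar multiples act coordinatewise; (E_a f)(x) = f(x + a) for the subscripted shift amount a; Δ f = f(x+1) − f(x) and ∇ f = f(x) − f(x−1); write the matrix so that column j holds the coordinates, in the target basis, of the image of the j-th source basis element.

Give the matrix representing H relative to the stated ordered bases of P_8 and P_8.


the matrix is [[1, 1/3, 13/9, 19/27, 97/81, 211/243, 793/729, 2059/2187, 6817/6561]; [0, 1, 2/3, 13/3, 76/27, 485/81, 422/81, 5551/729, 16472/2187]; [0, 0, 1, 1, 26/3, 190/27, 485/27, 1477/81, 22204/729]; [0, 0, 0, 1, 4/3, 130/9, 380/27, 3395/81, 11816/243]; [0, 0, 0, 0, 1, 5/3, 65/3, 665/27, 6790/81]; [0, 0, 0, 0, 0, 1, 2, 91/3, 1064/27]; [0, 0, 0, 0, 0, 0, 1, 7/3, 364/9]; [0, 0, 0, 0, 0, 0, 0, 1, 8/3]; [0, 0, 0, 0, 0, 0, 0, 0, 1]] (rows listed top to bottom)

image of 1: 1
image of x: x + 1/3
image of x^2: x^2 + (2/3)x + 13/9
image of x^3: x^3 + x^2 + (13/3)x + 19/27
image of x^4: x^4 + (4/3)x^3 + (26/3)x^2 + (76/27)x + 97/81
image of x^5: x^5 + (5/3)x^4 + (130/9)x^3 + (190/27)x^2 + (485/81)x + 211/243
image of x^6: x^6 + 2x^5 + (65/3)x^4 + (380/27)x^3 + (485/27)x^2 + (422/81)x + 793/729
image of x^7: x^7 + (7/3)x^6 + (91/3)x^5 + (665/27)x^4 + (3395/81)x^3 + (1477/81)x^2 + (5551/729)x + 2059/2187
image of x^8: x^8 + (8/3)x^7 + (364/9)x^6 + (1064/27)x^5 + (6790/81)x^4 + (11816/243)x^3 + (22204/729)x^2 + (16472/2187)x + 6817/6561
each image's coordinates form column j of the matrix


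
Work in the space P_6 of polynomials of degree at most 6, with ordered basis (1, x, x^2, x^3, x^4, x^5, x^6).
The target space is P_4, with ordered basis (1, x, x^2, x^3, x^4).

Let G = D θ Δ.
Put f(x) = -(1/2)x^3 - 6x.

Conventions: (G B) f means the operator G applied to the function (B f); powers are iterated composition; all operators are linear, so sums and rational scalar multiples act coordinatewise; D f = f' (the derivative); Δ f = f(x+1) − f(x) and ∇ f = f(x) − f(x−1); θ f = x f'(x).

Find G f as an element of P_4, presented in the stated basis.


the image equals g(x) = -6x - 3/2

Δ f = -(3/2)x^2 - (3/2)x - 13/2
θ Δ f = -3x^2 - (3/2)x
D θ Δ f = -6x - 3/2


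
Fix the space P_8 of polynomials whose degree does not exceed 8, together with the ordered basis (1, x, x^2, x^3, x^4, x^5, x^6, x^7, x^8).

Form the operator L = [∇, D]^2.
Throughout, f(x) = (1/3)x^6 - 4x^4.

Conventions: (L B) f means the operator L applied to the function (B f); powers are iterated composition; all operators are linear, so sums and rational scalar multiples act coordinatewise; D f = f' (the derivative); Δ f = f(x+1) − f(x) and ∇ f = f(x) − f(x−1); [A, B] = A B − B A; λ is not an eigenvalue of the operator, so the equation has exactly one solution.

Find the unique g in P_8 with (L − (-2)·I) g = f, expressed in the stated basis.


the result is g(x) = (1/6)x^6 - 2x^4

write g with unknown coordinates in the stated basis and equate coefficients in (L − (-2)·I) g = f
solving from the highest basis element down gives g = (1/6)x^6 - 2x^4
check: L g = 0
so L g − (-2)·g = (1/3)x^6 - 4x^4 = f ✓
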